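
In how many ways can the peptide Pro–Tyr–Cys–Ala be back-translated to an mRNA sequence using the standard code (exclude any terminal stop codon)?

64

Pro: 4 codons.
Tyr: 2 codons.
Cys: 2 codons.
Ala: 4 codons.
4 × 2 × 2 × 4 = 64.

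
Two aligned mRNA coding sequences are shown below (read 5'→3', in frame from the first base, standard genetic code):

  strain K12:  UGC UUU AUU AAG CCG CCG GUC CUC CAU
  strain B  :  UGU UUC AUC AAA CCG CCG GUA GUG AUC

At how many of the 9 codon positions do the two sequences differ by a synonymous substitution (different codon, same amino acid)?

Codon 1: UGC Cys / UGU Cys — synonymous.
Codon 2: UUU Phe / UUC Phe — synonymous.
Codon 3: AUU Ile / AUC Ile — synonymous.
Codon 4: AAG Lys / AAA Lys — synonymous.
Codon 5: CCG Pro / CCG Pro — identical.
Codon 6: CCG Pro / CCG Pro — identical.
Codon 7: GUC Val / GUA Val — synonymous.
Codon 8: CUC Leu / GUG Val — nonsynonymous.
Codon 9: CAU His / AUC Ile — nonsynonymous.
Synonymous differences: 5.

5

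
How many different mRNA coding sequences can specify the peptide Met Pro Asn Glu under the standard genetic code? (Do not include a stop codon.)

Met: 1 codon.
Pro: 4 codons.
Asn: 2 codons.
Glu: 2 codons.
1 × 4 × 2 × 2 = 16.

16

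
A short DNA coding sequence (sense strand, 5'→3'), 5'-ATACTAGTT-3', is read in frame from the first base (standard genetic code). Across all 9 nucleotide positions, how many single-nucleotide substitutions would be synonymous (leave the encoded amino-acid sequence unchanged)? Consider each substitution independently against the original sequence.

Codon 1 (ATA, Ile): 2 synonymous substitutions.
Codon 2 (CTA, Leu): 4 synonymous substitutions.
Codon 3 (GTT, Val): 3 synonymous substitutions.
Total: 2 + 4 + 3 = 9.

9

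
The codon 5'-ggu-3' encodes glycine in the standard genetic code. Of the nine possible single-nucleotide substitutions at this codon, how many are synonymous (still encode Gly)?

Position 1: none → 0 synonymous.
Position 2: none → 0 synonymous.
Position 3: GGC, GGA, GGG → 3 synonymous.
Total: 0 + 0 + 3 = 3.

3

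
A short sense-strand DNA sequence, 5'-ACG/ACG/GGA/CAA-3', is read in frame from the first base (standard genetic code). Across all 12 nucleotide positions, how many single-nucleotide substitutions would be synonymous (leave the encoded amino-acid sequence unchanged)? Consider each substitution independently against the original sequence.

Codon 1 (ACG, Thr): 3 synonymous substitutions.
Codon 2 (ACG, Thr): 3 synonymous substitutions.
Codon 3 (GGA, Gly): 3 synonymous substitutions.
Codon 4 (CAA, Gln): 1 synonymous substitution.
Total: 3 + 3 + 3 + 1 = 10.

10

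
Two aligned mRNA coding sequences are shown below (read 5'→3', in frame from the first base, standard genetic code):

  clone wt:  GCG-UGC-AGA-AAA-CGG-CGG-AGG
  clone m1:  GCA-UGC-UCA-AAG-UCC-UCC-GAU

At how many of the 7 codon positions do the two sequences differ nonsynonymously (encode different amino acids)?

4

Codon 1: GCG Ala / GCA Ala — synonymous.
Codon 2: UGC Cys / UGC Cys — identical.
Codon 3: AGA Arg / UCA Ser — nonsynonymous.
Codon 4: AAA Lys / AAG Lys — synonymous.
Codon 5: CGG Arg / UCC Ser — nonsynonymous.
Codon 6: CGG Arg / UCC Ser — nonsynonymous.
Codon 7: AGG Arg / GAU Asp — nonsynonymous.
Nonsynonymous differences: 4.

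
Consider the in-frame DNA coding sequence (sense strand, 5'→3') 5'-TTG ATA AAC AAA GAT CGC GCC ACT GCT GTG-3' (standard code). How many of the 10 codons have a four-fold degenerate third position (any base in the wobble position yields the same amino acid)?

Codon 1 TTG (Leu): third position 2-fold.
Codon 2 ATA (Ile): third position 3-fold.
Codon 3 AAC (Asn): third position 2-fold.
Codon 4 AAA (Lys): third position 2-fold.
Codon 5 GAT (Asp): third position 2-fold.
Codon 6 CGC (Arg): third position 4-fold.
Codon 7 GCC (Ala): third position 4-fold.
Codon 8 ACT (Thr): third position 4-fold.
Codon 9 GCT (Ala): third position 4-fold.
Codon 10 GTG (Val): third position 4-fold.
Four-fold degenerate third positions: 5.

5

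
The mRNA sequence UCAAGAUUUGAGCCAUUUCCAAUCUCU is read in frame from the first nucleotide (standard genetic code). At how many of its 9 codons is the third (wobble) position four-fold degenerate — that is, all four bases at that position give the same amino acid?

4

Codon 1 UCA (Ser): third position 4-fold.
Codon 2 AGA (Arg): third position 2-fold.
Codon 3 UUU (Phe): third position 2-fold.
Codon 4 GAG (Glu): third position 2-fold.
Codon 5 CCA (Pro): third position 4-fold.
Codon 6 UUU (Phe): third position 2-fold.
Codon 7 CCA (Pro): third position 4-fold.
Codon 8 AUC (Ile): third position 3-fold.
Codon 9 UCU (Ser): third position 4-fold.
Four-fold degenerate third positions: 4.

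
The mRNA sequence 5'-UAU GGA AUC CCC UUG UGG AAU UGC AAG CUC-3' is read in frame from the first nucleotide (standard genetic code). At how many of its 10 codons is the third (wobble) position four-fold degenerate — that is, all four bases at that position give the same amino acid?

Codon 1 UAU (Tyr): third position 2-fold.
Codon 2 GGA (Gly): third position 4-fold.
Codon 3 AUC (Ile): third position 3-fold.
Codon 4 CCC (Pro): third position 4-fold.
Codon 5 UUG (Leu): third position 2-fold.
Codon 6 UGG (Trp): third position 1-fold.
Codon 7 AAU (Asn): third position 2-fold.
Codon 8 UGC (Cys): third position 2-fold.
Codon 9 AAG (Lys): third position 2-fold.
Codon 10 CUC (Leu): third position 4-fold.
Four-fold degenerate third positions: 3.

3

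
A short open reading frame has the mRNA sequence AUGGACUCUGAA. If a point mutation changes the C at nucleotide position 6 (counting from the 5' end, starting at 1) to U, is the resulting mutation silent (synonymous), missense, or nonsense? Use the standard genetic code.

Position 6 falls in codon 2: GAC → Asp.
After the substitution the codon is GAU → Asp.
Both encode Asp, so the change is synonymous.

silent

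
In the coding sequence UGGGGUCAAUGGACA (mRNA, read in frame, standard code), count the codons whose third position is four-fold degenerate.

Codon 1 UGG (Trp): third position 1-fold.
Codon 2 GGU (Gly): third position 4-fold.
Codon 3 CAA (Gln): third position 2-fold.
Codon 4 UGG (Trp): third position 1-fold.
Codon 5 ACA (Thr): third position 4-fold.
Four-fold degenerate third positions: 2.

2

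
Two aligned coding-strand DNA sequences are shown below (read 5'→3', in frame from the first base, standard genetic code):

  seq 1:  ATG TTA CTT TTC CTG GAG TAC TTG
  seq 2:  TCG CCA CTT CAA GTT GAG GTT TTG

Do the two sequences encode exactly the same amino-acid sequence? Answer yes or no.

no

Codon 1: ATG Met / TCG Ser — nonsynonymous.
Codon 2: TTA Leu / CCA Pro — nonsynonymous.
Codon 3: CTT Leu / CTT Leu — identical.
Codon 4: TTC Phe / CAA Gln — nonsynonymous.
Codon 5: CTG Leu / GTT Val — nonsynonymous.
Codon 6: GAG Glu / GAG Glu — identical.
Codon 7: TAC Tyr / GTT Val — nonsynonymous.
Codon 8: TTG Leu / TTG Leu — identical.
Nonsynonymous differences: 5 → different protein.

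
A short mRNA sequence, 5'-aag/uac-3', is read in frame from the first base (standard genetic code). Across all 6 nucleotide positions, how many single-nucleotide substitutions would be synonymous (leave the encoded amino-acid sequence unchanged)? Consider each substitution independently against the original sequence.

Codon 1 (AAG, Lys): 1 synonymous substitution.
Codon 2 (UAC, Tyr): 1 synonymous substitution.
Total: 1 + 1 = 2.

2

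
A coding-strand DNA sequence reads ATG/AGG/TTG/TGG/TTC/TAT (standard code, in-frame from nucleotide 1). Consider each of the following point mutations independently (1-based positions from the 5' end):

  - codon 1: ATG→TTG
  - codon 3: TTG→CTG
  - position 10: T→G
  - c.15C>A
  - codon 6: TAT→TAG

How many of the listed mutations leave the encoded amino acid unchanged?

Codon 1: ATG (Met) → TTG (Leu) — missense.
Codon 3: TTG (Leu) → CTG (Leu) — synonymous.
Codon 4: TGG (Trp) → GGG (Gly) — missense.
Codon 5: TTC (Phe) → TTA (Leu) — missense.
Codon 6: TAT (Tyr) → TAG (Stop) — nonsense.
Synonymous: 1 of 5.

1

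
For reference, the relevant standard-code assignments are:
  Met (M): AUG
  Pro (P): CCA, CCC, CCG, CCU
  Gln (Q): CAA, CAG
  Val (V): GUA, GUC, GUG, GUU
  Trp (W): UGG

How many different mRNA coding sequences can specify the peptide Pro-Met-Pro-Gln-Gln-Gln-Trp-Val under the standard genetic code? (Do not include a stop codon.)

Pro: 4 codons.
Met: 1 codon.
Pro: 4 codons.
Gln: 2 codons.
Gln: 2 codons.
Gln: 2 codons.
Trp: 1 codon.
Val: 4 codons.
4 × 1 × 4 × 2 × 2 × 2 × 1 × 4 = 512.

512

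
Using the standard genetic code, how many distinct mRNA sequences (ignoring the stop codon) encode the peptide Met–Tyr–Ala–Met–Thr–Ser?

Met: 1 codon.
Tyr: 2 codons.
Ala: 4 codons.
Met: 1 codon.
Thr: 4 codons.
Ser: 6 codons.
1 × 2 × 4 × 1 × 4 × 6 = 192.

192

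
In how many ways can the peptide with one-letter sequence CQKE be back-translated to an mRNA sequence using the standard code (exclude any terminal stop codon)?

16

Cys: 2 codons.
Gln: 2 codons.
Lys: 2 codons.
Glu: 2 codons.
2 × 2 × 2 × 2 = 16.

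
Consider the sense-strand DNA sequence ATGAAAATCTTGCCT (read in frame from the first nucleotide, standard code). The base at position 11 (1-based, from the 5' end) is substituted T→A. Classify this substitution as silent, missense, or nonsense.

Position 11 falls in codon 4: TTG → Leu.
After the substitution the codon is TAG → Stop.
The new codon is a stop codon, so this is a nonsense mutation.

nonsense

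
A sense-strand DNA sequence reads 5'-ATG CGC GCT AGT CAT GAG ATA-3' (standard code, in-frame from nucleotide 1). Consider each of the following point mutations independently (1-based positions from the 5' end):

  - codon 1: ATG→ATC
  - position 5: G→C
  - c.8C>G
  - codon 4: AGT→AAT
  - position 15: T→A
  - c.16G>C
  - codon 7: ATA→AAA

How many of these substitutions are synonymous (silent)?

0

Codon 1: ATG (Met) → ATC (Ile) — missense.
Codon 2: CGC (Arg) → CCC (Pro) — missense.
Codon 3: GCT (Ala) → GGT (Gly) — missense.
Codon 4: AGT (Ser) → AAT (Asn) — missense.
Codon 5: CAT (His) → CAA (Gln) — missense.
Codon 6: GAG (Glu) → CAG (Gln) — missense.
Codon 7: ATA (Ile) → AAA (Lys) — missense.
Synonymous: 0 of 7.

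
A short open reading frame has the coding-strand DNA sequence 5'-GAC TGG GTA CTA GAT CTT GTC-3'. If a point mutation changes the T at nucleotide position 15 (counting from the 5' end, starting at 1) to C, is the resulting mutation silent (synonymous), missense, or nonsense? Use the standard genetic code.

Position 15 falls in codon 5: GAT → Asp.
After the substitution the codon is GAC → Asp.
Both encode Asp, so the change is synonymous.

silent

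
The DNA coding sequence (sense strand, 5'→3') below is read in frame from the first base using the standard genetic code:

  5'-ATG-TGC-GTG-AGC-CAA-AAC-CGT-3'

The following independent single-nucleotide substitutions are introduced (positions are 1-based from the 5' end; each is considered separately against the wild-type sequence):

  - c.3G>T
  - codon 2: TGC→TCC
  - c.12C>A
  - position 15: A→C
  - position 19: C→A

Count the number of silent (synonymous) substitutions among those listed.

0

Codon 1: ATG (Met) → ATT (Ile) — missense.
Codon 2: TGC (Cys) → TCC (Ser) — missense.
Codon 4: AGC (Ser) → AGA (Arg) — missense.
Codon 5: CAA (Gln) → CAC (His) — missense.
Codon 7: CGT (Arg) → AGT (Ser) — missense.
Synonymous: 0 of 5.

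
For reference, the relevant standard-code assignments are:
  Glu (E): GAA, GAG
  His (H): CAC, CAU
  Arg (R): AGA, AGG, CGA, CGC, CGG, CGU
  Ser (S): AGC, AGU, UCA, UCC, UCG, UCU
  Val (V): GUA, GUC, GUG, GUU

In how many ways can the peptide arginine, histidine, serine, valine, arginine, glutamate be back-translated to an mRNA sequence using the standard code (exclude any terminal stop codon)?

Arg: 6 codons.
His: 2 codons.
Ser: 6 codons.
Val: 4 codons.
Arg: 6 codons.
Glu: 2 codons.
6 × 2 × 6 × 4 × 6 × 2 = 3456.

3456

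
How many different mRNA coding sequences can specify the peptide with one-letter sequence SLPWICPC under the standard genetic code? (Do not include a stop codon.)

Ser: 6 codons.
Leu: 6 codons.
Pro: 4 codons.
Trp: 1 codon.
Ile: 3 codons.
Cys: 2 codons.
Pro: 4 codons.
Cys: 2 codons.
6 × 6 × 4 × 1 × 3 × 2 × 4 × 2 = 6912.

6912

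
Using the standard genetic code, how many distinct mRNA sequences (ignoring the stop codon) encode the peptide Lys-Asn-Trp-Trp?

Lys: 2 codons.
Asn: 2 codons.
Trp: 1 codon.
Trp: 1 codon.
2 × 2 × 1 × 1 = 4.

4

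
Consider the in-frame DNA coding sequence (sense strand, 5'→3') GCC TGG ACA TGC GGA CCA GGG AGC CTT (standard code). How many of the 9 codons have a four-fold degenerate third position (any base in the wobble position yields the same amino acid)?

Codon 1 GCC (Ala): third position 4-fold.
Codon 2 TGG (Trp): third position 1-fold.
Codon 3 ACA (Thr): third position 4-fold.
Codon 4 TGC (Cys): third position 2-fold.
Codon 5 GGA (Gly): third position 4-fold.
Codon 6 CCA (Pro): third position 4-fold.
Codon 7 GGG (Gly): third position 4-fold.
Codon 8 AGC (Ser): third position 2-fold.
Codon 9 CTT (Leu): third position 4-fold.
Four-fold degenerate third positions: 6.

6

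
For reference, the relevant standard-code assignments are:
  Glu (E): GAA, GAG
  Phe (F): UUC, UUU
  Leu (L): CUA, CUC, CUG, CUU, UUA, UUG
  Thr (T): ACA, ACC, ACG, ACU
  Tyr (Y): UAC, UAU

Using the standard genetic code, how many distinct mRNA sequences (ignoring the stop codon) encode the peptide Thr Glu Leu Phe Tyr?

192

Thr: 4 codons.
Glu: 2 codons.
Leu: 6 codons.
Phe: 2 codons.
Tyr: 2 codons.
4 × 2 × 6 × 2 × 2 = 192.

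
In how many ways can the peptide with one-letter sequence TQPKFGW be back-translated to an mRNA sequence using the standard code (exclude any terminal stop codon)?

512

Thr: 4 codons.
Gln: 2 codons.
Pro: 4 codons.
Lys: 2 codons.
Phe: 2 codons.
Gly: 4 codons.
Trp: 1 codon.
4 × 2 × 4 × 2 × 2 × 4 × 1 = 512.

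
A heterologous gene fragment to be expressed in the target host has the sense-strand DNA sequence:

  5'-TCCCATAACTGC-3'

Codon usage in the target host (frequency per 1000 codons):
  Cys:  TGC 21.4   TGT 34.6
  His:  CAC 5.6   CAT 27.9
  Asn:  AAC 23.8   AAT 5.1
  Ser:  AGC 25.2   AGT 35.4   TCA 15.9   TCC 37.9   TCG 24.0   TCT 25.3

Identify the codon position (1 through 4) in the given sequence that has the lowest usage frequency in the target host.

Codon 1 TCC (Ser): 37.9 per 1000.
Codon 2 CAT (His): 27.9 per 1000.
Codon 3 AAC (Asn): 23.8 per 1000.
Codon 4 TGC (Cys): 21.4 per 1000.
Lowest frequency is 21.4 at codon 4.

4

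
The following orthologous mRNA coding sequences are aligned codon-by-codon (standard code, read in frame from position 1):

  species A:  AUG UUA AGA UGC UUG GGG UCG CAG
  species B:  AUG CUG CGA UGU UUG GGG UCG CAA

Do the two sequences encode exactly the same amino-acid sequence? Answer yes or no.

yes

Codon 1: AUG Met / AUG Met — identical.
Codon 2: UUA Leu / CUG Leu — synonymous.
Codon 3: AGA Arg / CGA Arg — synonymous.
Codon 4: UGC Cys / UGU Cys — synonymous.
Codon 5: UUG Leu / UUG Leu — identical.
Codon 6: GGG Gly / GGG Gly — identical.
Codon 7: UCG Ser / UCG Ser — identical.
Codon 8: CAG Gln / CAA Gln — synonymous.
Nonsynonymous differences: 0 → same protein.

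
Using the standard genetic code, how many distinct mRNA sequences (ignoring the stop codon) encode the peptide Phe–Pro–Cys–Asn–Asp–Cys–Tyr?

256

Phe: 2 codons.
Pro: 4 codons.
Cys: 2 codons.
Asn: 2 codons.
Asp: 2 codons.
Cys: 2 codons.
Tyr: 2 codons.
2 × 4 × 2 × 2 × 2 × 2 × 2 = 256.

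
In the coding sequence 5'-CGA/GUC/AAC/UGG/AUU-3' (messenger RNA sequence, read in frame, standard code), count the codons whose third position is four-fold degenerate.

2

Codon 1 CGA (Arg): third position 4-fold.
Codon 2 GUC (Val): third position 4-fold.
Codon 3 AAC (Asn): third position 2-fold.
Codon 4 UGG (Trp): third position 1-fold.
Codon 5 AUU (Ile): third position 3-fold.
Four-fold degenerate third positions: 2.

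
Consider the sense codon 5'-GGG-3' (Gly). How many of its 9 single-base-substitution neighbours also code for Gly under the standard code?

Position 1: none → 0 synonymous.
Position 2: none → 0 synonymous.
Position 3: GGT, GGC, GGA → 3 synonymous.
Total: 0 + 0 + 3 = 3.

3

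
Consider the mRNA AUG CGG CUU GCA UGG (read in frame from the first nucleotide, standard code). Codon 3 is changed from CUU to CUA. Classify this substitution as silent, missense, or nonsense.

silent

Position 9 falls in codon 3: CUU → Leu.
After the substitution the codon is CUA → Leu.
Both encode Leu, so the change is synonymous.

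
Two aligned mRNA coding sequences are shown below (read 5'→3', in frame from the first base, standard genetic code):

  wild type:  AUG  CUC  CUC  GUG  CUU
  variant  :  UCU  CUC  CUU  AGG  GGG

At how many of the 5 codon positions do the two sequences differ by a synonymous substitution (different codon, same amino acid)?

1

Codon 1: AUG Met / UCU Ser — nonsynonymous.
Codon 2: CUC Leu / CUC Leu — identical.
Codon 3: CUC Leu / CUU Leu — synonymous.
Codon 4: GUG Val / AGG Arg — nonsynonymous.
Codon 5: CUU Leu / GGG Gly — nonsynonymous.
Synonymous differences: 1.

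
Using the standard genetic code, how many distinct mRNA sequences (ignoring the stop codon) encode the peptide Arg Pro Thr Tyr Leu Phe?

Arg: 6 codons.
Pro: 4 codons.
Thr: 4 codons.
Tyr: 2 codons.
Leu: 6 codons.
Phe: 2 codons.
6 × 4 × 4 × 2 × 6 × 2 = 2304.

2304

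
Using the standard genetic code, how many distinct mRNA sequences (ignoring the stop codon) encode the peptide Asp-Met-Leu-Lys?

24

Asp: 2 codons.
Met: 1 codon.
Leu: 6 codons.
Lys: 2 codons.
2 × 1 × 6 × 2 = 24.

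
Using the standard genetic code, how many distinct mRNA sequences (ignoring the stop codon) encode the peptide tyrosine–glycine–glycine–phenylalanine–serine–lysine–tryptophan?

768

Tyr: 2 codons.
Gly: 4 codons.
Gly: 4 codons.
Phe: 2 codons.
Ser: 6 codons.
Lys: 2 codons.
Trp: 1 codon.
2 × 4 × 4 × 2 × 6 × 2 × 1 = 768.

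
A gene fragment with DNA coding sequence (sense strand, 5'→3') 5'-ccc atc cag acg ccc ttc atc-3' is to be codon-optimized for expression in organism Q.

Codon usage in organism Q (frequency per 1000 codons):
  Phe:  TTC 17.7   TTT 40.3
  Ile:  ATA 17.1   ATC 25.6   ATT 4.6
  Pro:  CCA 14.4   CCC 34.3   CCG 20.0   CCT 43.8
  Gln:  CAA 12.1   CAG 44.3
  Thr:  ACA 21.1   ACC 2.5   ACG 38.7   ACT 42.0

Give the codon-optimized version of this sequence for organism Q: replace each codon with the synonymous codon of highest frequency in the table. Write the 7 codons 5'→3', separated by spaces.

CCT ATC CAG ACT CCT TTT ATC

Codon 1 (Pro): best is CCT at 43.8.
Codon 2 (Ile): best is ATC at 25.6.
Codon 3 (Gln): best is CAG at 44.3.
Codon 4 (Thr): best is ACT at 42.0.
Codon 5 (Pro): best is CCT at 43.8.
Codon 6 (Phe): best is TTT at 40.3.
Codon 7 (Ile): best is ATC at 25.6.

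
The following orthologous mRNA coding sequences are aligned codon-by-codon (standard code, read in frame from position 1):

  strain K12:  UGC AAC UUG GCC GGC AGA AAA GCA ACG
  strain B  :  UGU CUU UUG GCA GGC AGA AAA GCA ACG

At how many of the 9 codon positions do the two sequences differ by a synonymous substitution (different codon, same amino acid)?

Codon 1: UGC Cys / UGU Cys — synonymous.
Codon 2: AAC Asn / CUU Leu — nonsynonymous.
Codon 3: UUG Leu / UUG Leu — identical.
Codon 4: GCC Ala / GCA Ala — synonymous.
Codon 5: GGC Gly / GGC Gly — identical.
Codon 6: AGA Arg / AGA Arg — identical.
Codon 7: AAA Lys / AAA Lys — identical.
Codon 8: GCA Ala / GCA Ala — identical.
Codon 9: ACG Thr / ACG Thr — identical.
Synonymous differences: 2.

2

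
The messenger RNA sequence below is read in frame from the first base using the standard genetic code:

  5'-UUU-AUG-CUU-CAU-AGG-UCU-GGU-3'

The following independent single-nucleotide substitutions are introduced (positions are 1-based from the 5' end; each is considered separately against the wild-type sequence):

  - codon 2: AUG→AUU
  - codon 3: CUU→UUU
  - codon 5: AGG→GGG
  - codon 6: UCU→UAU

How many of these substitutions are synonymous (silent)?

0

Codon 2: AUG (Met) → AUU (Ile) — missense.
Codon 3: CUU (Leu) → UUU (Phe) — missense.
Codon 5: AGG (Arg) → GGG (Gly) — missense.
Codon 6: UCU (Ser) → UAU (Tyr) — missense.
Synonymous: 0 of 4.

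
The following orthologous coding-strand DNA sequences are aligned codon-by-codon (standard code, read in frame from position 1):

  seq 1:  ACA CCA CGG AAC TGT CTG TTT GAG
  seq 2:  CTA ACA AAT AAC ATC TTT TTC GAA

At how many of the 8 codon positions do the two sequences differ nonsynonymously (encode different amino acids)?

5

Codon 1: ACA Thr / CTA Leu — nonsynonymous.
Codon 2: CCA Pro / ACA Thr — nonsynonymous.
Codon 3: CGG Arg / AAT Asn — nonsynonymous.
Codon 4: AAC Asn / AAC Asn — identical.
Codon 5: TGT Cys / ATC Ile — nonsynonymous.
Codon 6: CTG Leu / TTT Phe — nonsynonymous.
Codon 7: TTT Phe / TTC Phe — synonymous.
Codon 8: GAG Glu / GAA Glu — synonymous.
Nonsynonymous differences: 5.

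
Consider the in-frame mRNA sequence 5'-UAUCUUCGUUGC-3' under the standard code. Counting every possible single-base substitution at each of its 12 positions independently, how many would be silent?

8

Codon 1 (UAU, Tyr): 1 synonymous substitution.
Codon 2 (CUU, Leu): 3 synonymous substitutions.
Codon 3 (CGU, Arg): 3 synonymous substitutions.
Codon 4 (UGC, Cys): 1 synonymous substitution.
Total: 1 + 3 + 3 + 1 = 8.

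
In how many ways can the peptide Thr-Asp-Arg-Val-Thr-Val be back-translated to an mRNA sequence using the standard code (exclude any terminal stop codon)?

3072

Thr: 4 codons.
Asp: 2 codons.
Arg: 6 codons.
Val: 4 codons.
Thr: 4 codons.
Val: 4 codons.
4 × 2 × 6 × 4 × 4 × 4 = 3072.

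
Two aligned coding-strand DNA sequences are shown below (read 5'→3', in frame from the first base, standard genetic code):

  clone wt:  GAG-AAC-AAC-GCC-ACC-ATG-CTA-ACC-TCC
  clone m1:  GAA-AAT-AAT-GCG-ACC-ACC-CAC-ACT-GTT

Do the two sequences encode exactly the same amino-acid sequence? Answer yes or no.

Codon 1: GAG Glu / GAA Glu — synonymous.
Codon 2: AAC Asn / AAT Asn — synonymous.
Codon 3: AAC Asn / AAT Asn — synonymous.
Codon 4: GCC Ala / GCG Ala — synonymous.
Codon 5: ACC Thr / ACC Thr — identical.
Codon 6: ATG Met / ACC Thr — nonsynonymous.
Codon 7: CTA Leu / CAC His — nonsynonymous.
Codon 8: ACC Thr / ACT Thr — synonymous.
Codon 9: TCC Ser / GTT Val — nonsynonymous.
Nonsynonymous differences: 3 → different protein.

no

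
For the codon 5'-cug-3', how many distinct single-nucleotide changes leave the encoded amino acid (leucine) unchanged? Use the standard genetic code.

Position 1: UUG → 1 synonymous.
Position 2: none → 0 synonymous.
Position 3: CUU, CUC, CUA → 3 synonymous.
Total: 1 + 0 + 3 = 4.

4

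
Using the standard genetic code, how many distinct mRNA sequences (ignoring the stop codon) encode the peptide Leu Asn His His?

48

Leu: 6 codons.
Asn: 2 codons.
His: 2 codons.
His: 2 codons.
6 × 2 × 2 × 2 = 48.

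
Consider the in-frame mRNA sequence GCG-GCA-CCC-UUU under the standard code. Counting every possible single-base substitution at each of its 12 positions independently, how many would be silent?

10

Codon 1 (GCG, Ala): 3 synonymous substitutions.
Codon 2 (GCA, Ala): 3 synonymous substitutions.
Codon 3 (CCC, Pro): 3 synonymous substitutions.
Codon 4 (UUU, Phe): 1 synonymous substitution.
Total: 3 + 3 + 3 + 1 = 10.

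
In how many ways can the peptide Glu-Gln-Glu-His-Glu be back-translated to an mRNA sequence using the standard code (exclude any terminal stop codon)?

32

Glu: 2 codons.
Gln: 2 codons.
Glu: 2 codons.
His: 2 codons.
Glu: 2 codons.
2 × 2 × 2 × 2 × 2 = 32.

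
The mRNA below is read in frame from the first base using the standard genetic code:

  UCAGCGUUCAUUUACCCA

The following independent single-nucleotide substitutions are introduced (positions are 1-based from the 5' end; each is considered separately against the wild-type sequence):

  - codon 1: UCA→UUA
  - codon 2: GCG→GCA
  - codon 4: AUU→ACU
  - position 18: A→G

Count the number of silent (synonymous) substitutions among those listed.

2

Codon 1: UCA (Ser) → UUA (Leu) — missense.
Codon 2: GCG (Ala) → GCA (Ala) — synonymous.
Codon 4: AUU (Ile) → ACU (Thr) — missense.
Codon 6: CCA (Pro) → CCG (Pro) — synonymous.
Synonymous: 2 of 4.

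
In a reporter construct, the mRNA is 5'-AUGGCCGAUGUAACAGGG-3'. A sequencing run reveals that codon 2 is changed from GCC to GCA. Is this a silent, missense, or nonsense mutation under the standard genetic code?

silent

Position 6 falls in codon 2: GCC → Ala.
After the substitution the codon is GCA → Ala.
Both encode Ala, so the change is synonymous.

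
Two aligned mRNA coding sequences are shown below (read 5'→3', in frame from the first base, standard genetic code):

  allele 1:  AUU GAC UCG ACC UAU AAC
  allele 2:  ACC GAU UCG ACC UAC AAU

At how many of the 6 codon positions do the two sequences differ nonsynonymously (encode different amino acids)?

Codon 1: AUU Ile / ACC Thr — nonsynonymous.
Codon 2: GAC Asp / GAU Asp — synonymous.
Codon 3: UCG Ser / UCG Ser — identical.
Codon 4: ACC Thr / ACC Thr — identical.
Codon 5: UAU Tyr / UAC Tyr — synonymous.
Codon 6: AAC Asn / AAU Asn — synonymous.
Nonsynonymous differences: 1.

1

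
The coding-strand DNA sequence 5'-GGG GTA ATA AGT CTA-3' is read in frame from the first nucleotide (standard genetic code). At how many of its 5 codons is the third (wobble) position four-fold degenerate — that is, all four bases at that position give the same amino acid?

3

Codon 1 GGG (Gly): third position 4-fold.
Codon 2 GTA (Val): third position 4-fold.
Codon 3 ATA (Ile): third position 3-fold.
Codon 4 AGT (Ser): third position 2-fold.
Codon 5 CTA (Leu): third position 4-fold.
Four-fold degenerate third positions: 3.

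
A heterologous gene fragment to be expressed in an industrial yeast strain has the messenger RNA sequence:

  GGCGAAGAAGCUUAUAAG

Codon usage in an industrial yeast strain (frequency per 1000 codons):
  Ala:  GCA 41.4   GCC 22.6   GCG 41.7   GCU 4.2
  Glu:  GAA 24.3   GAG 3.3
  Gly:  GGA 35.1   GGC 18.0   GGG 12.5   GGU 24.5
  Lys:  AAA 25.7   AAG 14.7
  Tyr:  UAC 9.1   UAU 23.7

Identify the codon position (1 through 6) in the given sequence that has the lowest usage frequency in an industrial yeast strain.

Codon 1 GGC (Gly): 18.0 per 1000.
Codon 2 GAA (Glu): 24.3 per 1000.
Codon 3 GAA (Glu): 24.3 per 1000.
Codon 4 GCU (Ala): 4.2 per 1000.
Codon 5 UAU (Tyr): 23.7 per 1000.
Codon 6 AAG (Lys): 14.7 per 1000.
Lowest frequency is 4.2 at codon 4.

4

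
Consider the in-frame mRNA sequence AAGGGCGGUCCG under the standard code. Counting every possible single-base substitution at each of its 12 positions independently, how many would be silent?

Codon 1 (AAG, Lys): 1 synonymous substitution.
Codon 2 (GGC, Gly): 3 synonymous substitutions.
Codon 3 (GGU, Gly): 3 synonymous substitutions.
Codon 4 (CCG, Pro): 3 synonymous substitutions.
Total: 1 + 3 + 3 + 3 = 10.

10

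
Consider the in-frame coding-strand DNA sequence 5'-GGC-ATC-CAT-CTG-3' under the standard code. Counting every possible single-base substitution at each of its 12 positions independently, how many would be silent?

10

Codon 1 (GGC, Gly): 3 synonymous substitutions.
Codon 2 (ATC, Ile): 2 synonymous substitutions.
Codon 3 (CAT, His): 1 synonymous substitution.
Codon 4 (CTG, Leu): 4 synonymous substitutions.
Total: 3 + 2 + 1 + 4 = 10.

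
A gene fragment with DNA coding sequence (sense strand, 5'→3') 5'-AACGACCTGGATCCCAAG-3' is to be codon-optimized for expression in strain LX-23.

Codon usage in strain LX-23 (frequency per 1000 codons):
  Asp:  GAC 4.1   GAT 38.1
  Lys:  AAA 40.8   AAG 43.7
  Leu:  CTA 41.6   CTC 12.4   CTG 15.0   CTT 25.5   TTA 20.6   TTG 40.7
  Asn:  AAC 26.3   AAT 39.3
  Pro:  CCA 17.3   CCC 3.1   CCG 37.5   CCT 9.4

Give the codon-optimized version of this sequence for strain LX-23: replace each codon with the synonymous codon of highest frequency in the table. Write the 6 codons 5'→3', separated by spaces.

AAT GAT CTA GAT CCG AAG

Codon 1 (Asn): best is AAT at 39.3.
Codon 2 (Asp): best is GAT at 38.1.
Codon 3 (Leu): best is CTA at 41.6.
Codon 4 (Asp): best is GAT at 38.1.
Codon 5 (Pro): best is CCG at 37.5.
Codon 6 (Lys): best is AAG at 43.7.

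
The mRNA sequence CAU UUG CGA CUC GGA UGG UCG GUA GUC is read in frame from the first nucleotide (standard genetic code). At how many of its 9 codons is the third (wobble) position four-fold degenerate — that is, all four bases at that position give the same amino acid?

6

Codon 1 CAU (His): third position 2-fold.
Codon 2 UUG (Leu): third position 2-fold.
Codon 3 CGA (Arg): third position 4-fold.
Codon 4 CUC (Leu): third position 4-fold.
Codon 5 GGA (Gly): third position 4-fold.
Codon 6 UGG (Trp): third position 1-fold.
Codon 7 UCG (Ser): third position 4-fold.
Codon 8 GUA (Val): third position 4-fold.
Codon 9 GUC (Val): third position 4-fold.
Four-fold degenerate third positions: 6.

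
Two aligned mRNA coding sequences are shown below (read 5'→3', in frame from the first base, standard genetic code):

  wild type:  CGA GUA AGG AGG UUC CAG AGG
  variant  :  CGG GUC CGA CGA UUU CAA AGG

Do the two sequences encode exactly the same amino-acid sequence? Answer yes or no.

yes

Codon 1: CGA Arg / CGG Arg — synonymous.
Codon 2: GUA Val / GUC Val — synonymous.
Codon 3: AGG Arg / CGA Arg — synonymous.
Codon 4: AGG Arg / CGA Arg — synonymous.
Codon 5: UUC Phe / UUU Phe — synonymous.
Codon 6: CAG Gln / CAA Gln — synonymous.
Codon 7: AGG Arg / AGG Arg — identical.
Nonsynonymous differences: 0 → same protein.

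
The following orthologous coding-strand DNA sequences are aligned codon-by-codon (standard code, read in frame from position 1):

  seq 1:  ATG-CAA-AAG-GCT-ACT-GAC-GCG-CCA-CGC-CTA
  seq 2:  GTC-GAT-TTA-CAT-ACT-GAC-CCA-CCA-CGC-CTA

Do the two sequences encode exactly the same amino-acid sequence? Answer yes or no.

no

Codon 1: ATG Met / GTC Val — nonsynonymous.
Codon 2: CAA Gln / GAT Asp — nonsynonymous.
Codon 3: AAG Lys / TTA Leu — nonsynonymous.
Codon 4: GCT Ala / CAT His — nonsynonymous.
Codon 5: ACT Thr / ACT Thr — identical.
Codon 6: GAC Asp / GAC Asp — identical.
Codon 7: GCG Ala / CCA Pro — nonsynonymous.
Codon 8: CCA Pro / CCA Pro — identical.
Codon 9: CGC Arg / CGC Arg — identical.
Codon 10: CTA Leu / CTA Leu — identical.
Nonsynonymous differences: 5 → different protein.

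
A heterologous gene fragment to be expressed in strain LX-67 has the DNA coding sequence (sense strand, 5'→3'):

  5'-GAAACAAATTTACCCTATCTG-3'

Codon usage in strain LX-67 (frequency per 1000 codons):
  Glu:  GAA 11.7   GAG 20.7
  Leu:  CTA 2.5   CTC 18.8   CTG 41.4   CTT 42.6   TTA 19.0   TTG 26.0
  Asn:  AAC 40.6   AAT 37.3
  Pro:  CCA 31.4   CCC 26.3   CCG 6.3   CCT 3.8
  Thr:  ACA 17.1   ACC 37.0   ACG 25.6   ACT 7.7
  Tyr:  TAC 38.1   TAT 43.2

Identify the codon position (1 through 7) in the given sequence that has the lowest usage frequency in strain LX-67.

Codon 1 GAA (Glu): 11.7 per 1000.
Codon 2 ACA (Thr): 17.1 per 1000.
Codon 3 AAT (Asn): 37.3 per 1000.
Codon 4 TTA (Leu): 19.0 per 1000.
Codon 5 CCC (Pro): 26.3 per 1000.
Codon 6 TAT (Tyr): 43.2 per 1000.
Codon 7 CTG (Leu): 41.4 per 1000.
Lowest frequency is 11.7 at codon 1.

1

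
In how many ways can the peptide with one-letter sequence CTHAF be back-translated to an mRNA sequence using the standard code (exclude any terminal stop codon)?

Cys: 2 codons.
Thr: 4 codons.
His: 2 codons.
Ala: 4 codons.
Phe: 2 codons.
2 × 4 × 2 × 4 × 2 = 128.

128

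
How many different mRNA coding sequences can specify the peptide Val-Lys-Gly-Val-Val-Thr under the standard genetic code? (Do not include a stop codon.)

2048

Val: 4 codons.
Lys: 2 codons.
Gly: 4 codons.
Val: 4 codons.
Val: 4 codons.
Thr: 4 codons.
4 × 2 × 4 × 4 × 4 × 4 = 2048.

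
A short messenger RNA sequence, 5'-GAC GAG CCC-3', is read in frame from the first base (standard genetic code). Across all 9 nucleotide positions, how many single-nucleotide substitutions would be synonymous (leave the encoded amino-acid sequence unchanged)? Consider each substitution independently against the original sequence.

Codon 1 (GAC, Asp): 1 synonymous substitution.
Codon 2 (GAG, Glu): 1 synonymous substitution.
Codon 3 (CCC, Pro): 3 synonymous substitutions.
Total: 1 + 1 + 3 = 5.

5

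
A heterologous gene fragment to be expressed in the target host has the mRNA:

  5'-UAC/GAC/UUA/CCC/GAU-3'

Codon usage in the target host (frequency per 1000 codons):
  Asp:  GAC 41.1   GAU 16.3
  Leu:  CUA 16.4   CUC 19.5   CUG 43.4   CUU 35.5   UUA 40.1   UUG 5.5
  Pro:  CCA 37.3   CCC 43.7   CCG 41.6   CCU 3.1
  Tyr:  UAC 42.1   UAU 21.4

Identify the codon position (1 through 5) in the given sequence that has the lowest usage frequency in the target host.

5

Codon 1 UAC (Tyr): 42.1 per 1000.
Codon 2 GAC (Asp): 41.1 per 1000.
Codon 3 UUA (Leu): 40.1 per 1000.
Codon 4 CCC (Pro): 43.7 per 1000.
Codon 5 GAU (Asp): 16.3 per 1000.
Lowest frequency is 16.3 at codon 5.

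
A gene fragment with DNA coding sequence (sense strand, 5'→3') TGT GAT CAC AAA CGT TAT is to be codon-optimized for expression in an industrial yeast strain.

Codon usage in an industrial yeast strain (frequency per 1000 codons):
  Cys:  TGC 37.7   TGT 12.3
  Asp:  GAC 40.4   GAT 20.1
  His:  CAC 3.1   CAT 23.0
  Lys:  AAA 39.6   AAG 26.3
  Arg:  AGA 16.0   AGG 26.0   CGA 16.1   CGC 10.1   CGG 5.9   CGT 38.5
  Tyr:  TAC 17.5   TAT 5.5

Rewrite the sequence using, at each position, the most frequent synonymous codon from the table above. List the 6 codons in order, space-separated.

TGC GAC CAT AAA CGT TAC

Codon 1 (Cys): best is TGC at 37.7.
Codon 2 (Asp): best is GAC at 40.4.
Codon 3 (His): best is CAT at 23.0.
Codon 4 (Lys): best is AAA at 39.6.
Codon 5 (Arg): best is CGT at 38.5.
Codon 6 (Tyr): best is TAC at 17.5.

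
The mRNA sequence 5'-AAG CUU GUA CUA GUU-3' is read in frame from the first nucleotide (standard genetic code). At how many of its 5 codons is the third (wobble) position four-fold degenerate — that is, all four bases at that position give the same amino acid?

Codon 1 AAG (Lys): third position 2-fold.
Codon 2 CUU (Leu): third position 4-fold.
Codon 3 GUA (Val): third position 4-fold.
Codon 4 CUA (Leu): third position 4-fold.
Codon 5 GUU (Val): third position 4-fold.
Four-fold degenerate third positions: 4.

4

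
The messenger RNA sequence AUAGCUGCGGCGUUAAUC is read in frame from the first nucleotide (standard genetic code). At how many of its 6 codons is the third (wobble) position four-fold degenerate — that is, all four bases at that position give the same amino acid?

Codon 1 AUA (Ile): third position 3-fold.
Codon 2 GCU (Ala): third position 4-fold.
Codon 3 GCG (Ala): third position 4-fold.
Codon 4 GCG (Ala): third position 4-fold.
Codon 5 UUA (Leu): third position 2-fold.
Codon 6 AUC (Ile): third position 3-fold.
Four-fold degenerate third positions: 3.

3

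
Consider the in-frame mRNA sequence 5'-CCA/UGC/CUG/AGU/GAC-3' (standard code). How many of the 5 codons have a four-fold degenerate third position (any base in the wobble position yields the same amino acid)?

2

Codon 1 CCA (Pro): third position 4-fold.
Codon 2 UGC (Cys): third position 2-fold.
Codon 3 CUG (Leu): third position 4-fold.
Codon 4 AGU (Ser): third position 2-fold.
Codon 5 GAC (Asp): third position 2-fold.
Four-fold degenerate third positions: 2.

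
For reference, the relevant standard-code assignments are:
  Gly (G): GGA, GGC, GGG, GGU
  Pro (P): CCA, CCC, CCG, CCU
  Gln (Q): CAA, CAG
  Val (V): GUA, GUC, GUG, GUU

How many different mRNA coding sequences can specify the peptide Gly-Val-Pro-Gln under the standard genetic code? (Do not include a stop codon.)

128

Gly: 4 codons.
Val: 4 codons.
Pro: 4 codons.
Gln: 2 codons.
4 × 4 × 4 × 2 = 128.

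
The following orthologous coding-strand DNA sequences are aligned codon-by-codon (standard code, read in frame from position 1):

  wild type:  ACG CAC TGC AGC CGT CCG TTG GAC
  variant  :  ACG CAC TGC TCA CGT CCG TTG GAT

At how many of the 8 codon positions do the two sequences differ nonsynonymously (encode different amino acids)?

0

Codon 1: ACG Thr / ACG Thr — identical.
Codon 2: CAC His / CAC His — identical.
Codon 3: TGC Cys / TGC Cys — identical.
Codon 4: AGC Ser / TCA Ser — synonymous.
Codon 5: CGT Arg / CGT Arg — identical.
Codon 6: CCG Pro / CCG Pro — identical.
Codon 7: TTG Leu / TTG Leu — identical.
Codon 8: GAC Asp / GAT Asp — synonymous.
Nonsynonymous differences: 0.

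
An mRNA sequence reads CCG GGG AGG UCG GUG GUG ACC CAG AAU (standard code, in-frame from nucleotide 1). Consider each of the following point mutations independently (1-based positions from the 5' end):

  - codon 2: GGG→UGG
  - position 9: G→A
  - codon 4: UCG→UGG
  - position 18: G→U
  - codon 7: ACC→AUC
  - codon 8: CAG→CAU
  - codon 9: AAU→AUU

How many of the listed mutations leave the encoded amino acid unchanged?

Codon 2: GGG (Gly) → UGG (Trp) — missense.
Codon 3: AGG (Arg) → AGA (Arg) — synonymous.
Codon 4: UCG (Ser) → UGG (Trp) — missense.
Codon 6: GUG (Val) → GUU (Val) — synonymous.
Codon 7: ACC (Thr) → AUC (Ile) — missense.
Codon 8: CAG (Gln) → CAU (His) — missense.
Codon 9: AAU (Asn) → AUU (Ile) — missense.
Synonymous: 2 of 7.

2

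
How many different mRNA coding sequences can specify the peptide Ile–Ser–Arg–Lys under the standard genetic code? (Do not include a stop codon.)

Ile: 3 codons.
Ser: 6 codons.
Arg: 6 codons.
Lys: 2 codons.
3 × 6 × 6 × 2 = 216.

216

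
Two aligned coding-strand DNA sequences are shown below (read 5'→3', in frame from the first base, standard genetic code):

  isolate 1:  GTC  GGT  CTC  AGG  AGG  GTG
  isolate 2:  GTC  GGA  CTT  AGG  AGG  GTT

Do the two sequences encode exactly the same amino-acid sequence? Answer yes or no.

Codon 1: GTC Val / GTC Val — identical.
Codon 2: GGT Gly / GGA Gly — synonymous.
Codon 3: CTC Leu / CTT Leu — synonymous.
Codon 4: AGG Arg / AGG Arg — identical.
Codon 5: AGG Arg / AGG Arg — identical.
Codon 6: GTG Val / GTT Val — synonymous.
Nonsynonymous differences: 0 → same protein.

yes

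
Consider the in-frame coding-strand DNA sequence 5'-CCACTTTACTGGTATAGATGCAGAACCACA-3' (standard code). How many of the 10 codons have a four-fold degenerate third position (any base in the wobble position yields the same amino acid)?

Codon 1 CCA (Pro): third position 4-fold.
Codon 2 CTT (Leu): third position 4-fold.
Codon 3 TAC (Tyr): third position 2-fold.
Codon 4 TGG (Trp): third position 1-fold.
Codon 5 TAT (Tyr): third position 2-fold.
Codon 6 AGA (Arg): third position 2-fold.
Codon 7 TGC (Cys): third position 2-fold.
Codon 8 AGA (Arg): third position 2-fold.
Codon 9 ACC (Thr): third position 4-fold.
Codon 10 ACA (Thr): third position 4-fold.
Four-fold degenerate third positions: 4.

4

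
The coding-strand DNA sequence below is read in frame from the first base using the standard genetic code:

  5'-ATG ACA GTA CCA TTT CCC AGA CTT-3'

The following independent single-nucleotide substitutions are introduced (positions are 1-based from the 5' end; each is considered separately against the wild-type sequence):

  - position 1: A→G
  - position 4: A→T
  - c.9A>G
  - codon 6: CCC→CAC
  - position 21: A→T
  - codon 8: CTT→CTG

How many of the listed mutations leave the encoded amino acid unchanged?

2

Codon 1: ATG (Met) → GTG (Val) — missense.
Codon 2: ACA (Thr) → TCA (Ser) — missense.
Codon 3: GTA (Val) → GTG (Val) — synonymous.
Codon 6: CCC (Pro) → CAC (His) — missense.
Codon 7: AGA (Arg) → AGT (Ser) — missense.
Codon 8: CTT (Leu) → CTG (Leu) — synonymous.
Synonymous: 2 of 6.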